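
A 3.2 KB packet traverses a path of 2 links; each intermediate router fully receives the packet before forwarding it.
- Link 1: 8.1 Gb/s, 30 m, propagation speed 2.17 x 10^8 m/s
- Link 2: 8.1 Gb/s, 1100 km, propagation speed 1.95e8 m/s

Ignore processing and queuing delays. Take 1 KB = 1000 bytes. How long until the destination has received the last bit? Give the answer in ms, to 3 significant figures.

5.65 ms

L = 25600 bits.
Transmission delay per hop = L/R = 25600/8100000000 = 0.00316049 ms; 2 hops → 0.00632099 ms.
Propagation delays (d/s per hop): 0.000138249, 5.64103 ms; sum = 5.64116 ms.
End-to-end = 5.65 ms.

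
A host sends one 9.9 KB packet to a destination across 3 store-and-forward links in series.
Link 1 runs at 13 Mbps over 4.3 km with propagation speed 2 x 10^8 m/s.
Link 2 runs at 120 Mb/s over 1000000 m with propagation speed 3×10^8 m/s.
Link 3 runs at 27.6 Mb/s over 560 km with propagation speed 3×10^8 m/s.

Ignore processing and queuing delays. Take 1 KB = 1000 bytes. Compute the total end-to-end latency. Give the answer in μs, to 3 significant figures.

L = 79200 bits.
Transmission delays (L/R per hop): 6092.31, 660, 2869.57 μs; sum = 9621.87 μs.
Propagation delays (d/s per hop): 21.5, 3333.33, 1866.67 μs; sum = 5221.5 μs.
End-to-end = 14800 μs.

14800 μs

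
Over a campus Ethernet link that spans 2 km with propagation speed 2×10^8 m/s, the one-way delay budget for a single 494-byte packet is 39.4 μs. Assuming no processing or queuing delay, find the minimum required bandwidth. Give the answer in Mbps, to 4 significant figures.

134.4 Mbps

L = 3952 bits.
Propagation delay = 2000 / 200000000 = 10 μs.
Transmission budget = 39.4 − 10 = 29.4 μs.
R ≥ L / t_tx = 3952 bits / 2.94e-05 s = 134.4 Mbps.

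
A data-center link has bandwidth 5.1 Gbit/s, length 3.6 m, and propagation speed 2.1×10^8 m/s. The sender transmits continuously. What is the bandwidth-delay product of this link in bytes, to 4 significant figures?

Propagation delay = 3.6 / 210000000 = 1.71429e-08 s.
BDP = R × t_prop = 5100000000 × 1.71429e-08 = 87.4286 bits.
In bytes: 87.4286/8 = 10.93 bytes.

10.93 bytes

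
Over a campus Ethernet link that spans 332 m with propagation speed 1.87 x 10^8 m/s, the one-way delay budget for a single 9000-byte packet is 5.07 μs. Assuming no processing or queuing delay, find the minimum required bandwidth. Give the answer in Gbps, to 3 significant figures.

21.9 Gbps

L = 72000 bits.
Propagation delay = 332 / 187000000 = 1.7754 μs.
Transmission budget = 5.07 − 1.7754 = 3.2946 μs.
R ≥ L / t_tx = 72000 bits / 3.2946e-06 s = 21.9 Gbps.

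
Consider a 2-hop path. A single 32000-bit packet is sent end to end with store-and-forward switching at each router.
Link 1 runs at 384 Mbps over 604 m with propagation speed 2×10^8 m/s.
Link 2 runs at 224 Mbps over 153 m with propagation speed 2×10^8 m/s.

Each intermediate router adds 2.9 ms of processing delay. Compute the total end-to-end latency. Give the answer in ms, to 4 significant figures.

Transmission delays (L/R per hop): 0.0833333, 0.142857 ms; sum = 0.22619 ms.
Propagation delays (d/s per hop): 0.00302, 0.000765 ms; sum = 0.003785 ms.
Processing at 1 router(s): 1 × 2.9 ms = 2.9 ms.
End-to-end = 3.130 ms.

3.130 ms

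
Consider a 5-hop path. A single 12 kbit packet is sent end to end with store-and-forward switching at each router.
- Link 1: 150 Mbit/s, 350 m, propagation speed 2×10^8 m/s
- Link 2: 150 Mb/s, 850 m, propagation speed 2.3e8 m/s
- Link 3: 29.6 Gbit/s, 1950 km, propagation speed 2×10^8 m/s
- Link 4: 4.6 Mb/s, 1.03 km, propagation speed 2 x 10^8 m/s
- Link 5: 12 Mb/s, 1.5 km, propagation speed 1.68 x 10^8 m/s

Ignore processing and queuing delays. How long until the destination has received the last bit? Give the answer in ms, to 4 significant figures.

L = 12000 bits.
Transmission delays (L/R per hop): 0.08, 0.08, 0.000405405, 2.6087, 1 ms; sum = 3.7691 ms.
Propagation delays (d/s per hop): 0.00175, 0.00369565, 9.75, 0.00515, 0.00892857 ms; sum = 9.76952 ms.
End-to-end = 13.54 ms.

13.54 ms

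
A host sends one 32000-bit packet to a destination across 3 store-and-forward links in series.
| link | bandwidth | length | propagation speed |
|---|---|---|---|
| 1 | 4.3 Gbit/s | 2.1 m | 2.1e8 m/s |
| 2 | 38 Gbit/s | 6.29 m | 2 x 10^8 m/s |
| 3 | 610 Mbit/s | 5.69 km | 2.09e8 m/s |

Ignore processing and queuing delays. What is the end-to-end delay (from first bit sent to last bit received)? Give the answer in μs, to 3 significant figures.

88.0 μs

Transmission delays (L/R per hop): 7.44186, 0.842105, 52.459 μs; sum = 60.743 μs.
Propagation delays (d/s per hop): 0.01, 0.03145, 27.2249 μs; sum = 27.2663 μs.
End-to-end = 88.0 μs.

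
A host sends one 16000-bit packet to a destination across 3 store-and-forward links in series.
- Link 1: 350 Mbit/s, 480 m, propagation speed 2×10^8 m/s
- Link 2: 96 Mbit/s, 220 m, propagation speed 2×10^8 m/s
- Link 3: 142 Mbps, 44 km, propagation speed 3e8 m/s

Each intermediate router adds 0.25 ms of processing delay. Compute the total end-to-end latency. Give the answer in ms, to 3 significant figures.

Transmission delays (L/R per hop): 0.0457143, 0.166667, 0.112676 ms; sum = 0.325057 ms.
Propagation delays (d/s per hop): 0.0024, 0.0011, 0.146667 ms; sum = 0.150167 ms.
Processing at 2 router(s): 2 × 0.25 ms = 0.5 ms.
End-to-end = 0.975 ms.

0.975 ms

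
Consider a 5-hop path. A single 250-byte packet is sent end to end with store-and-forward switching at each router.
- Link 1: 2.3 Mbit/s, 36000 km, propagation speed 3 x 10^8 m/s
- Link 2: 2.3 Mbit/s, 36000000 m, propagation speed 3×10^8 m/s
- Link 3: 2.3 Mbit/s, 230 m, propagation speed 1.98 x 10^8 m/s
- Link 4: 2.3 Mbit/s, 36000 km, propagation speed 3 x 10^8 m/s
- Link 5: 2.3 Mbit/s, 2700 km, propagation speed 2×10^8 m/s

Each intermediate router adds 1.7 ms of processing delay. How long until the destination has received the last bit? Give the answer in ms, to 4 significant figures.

L = 250 × 8 = 2000 bits.
Transmission delay per hop = L/R = 2000/2300000 = 0.869565 ms; 5 hops → 4.34783 ms.
Propagation delays (d/s per hop): 120, 120, 0.00116162, 120, 13.5 ms; sum = 373.501 ms.
Processing at 4 router(s): 4 × 1.7 ms = 6.8 ms.
End-to-end = 384.6 ms.

384.6 ms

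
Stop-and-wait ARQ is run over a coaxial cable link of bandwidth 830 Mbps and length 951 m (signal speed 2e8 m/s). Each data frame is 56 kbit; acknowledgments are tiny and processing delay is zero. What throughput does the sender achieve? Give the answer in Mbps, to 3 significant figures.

727 Mbps

t_tx = L/R = 56000/830000000 = 6.74699e-05 s.
t_prop = 951/200000000 = 4.755e-06 s; RTT = 9.51e-06 s.
Cycle = t_tx + RTT = 7.69799e-05 s.
Throughput = L / cycle = 56000 / 7.69799e-05 = 727 Mbps.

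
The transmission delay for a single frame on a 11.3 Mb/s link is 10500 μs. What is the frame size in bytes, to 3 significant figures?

14800 bytes

L = R × t_tx = 11300000 b/s × 0.0105 s = 118650 bits.
In bytes: 118650 / 8 = 14800 bytes.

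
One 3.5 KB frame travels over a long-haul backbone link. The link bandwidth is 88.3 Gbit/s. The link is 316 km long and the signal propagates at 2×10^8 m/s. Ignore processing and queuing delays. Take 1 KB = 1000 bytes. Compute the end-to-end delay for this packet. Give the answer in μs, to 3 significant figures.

1580 μs

L = 28000 bits.
Transmission delay = L/R = 28000 / 88300000000 = 0.317101 μs.
Propagation delay = d/s = 316000 m / 200000000 m/s = 1580 μs.
Total = 1580 μs.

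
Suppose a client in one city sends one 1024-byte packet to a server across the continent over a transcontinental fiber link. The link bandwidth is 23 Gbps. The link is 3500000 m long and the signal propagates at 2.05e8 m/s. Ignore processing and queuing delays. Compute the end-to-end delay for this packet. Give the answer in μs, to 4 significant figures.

L = 1024 × 8 = 8192 bits.
Transmission delay = L/R = 8192 / 23000000000 = 0.356174 μs.
Propagation delay = d/s = 3500000 m / 2.05e+08 m/s = 17073.2 μs.
Total = 17070 μs.

17070 μs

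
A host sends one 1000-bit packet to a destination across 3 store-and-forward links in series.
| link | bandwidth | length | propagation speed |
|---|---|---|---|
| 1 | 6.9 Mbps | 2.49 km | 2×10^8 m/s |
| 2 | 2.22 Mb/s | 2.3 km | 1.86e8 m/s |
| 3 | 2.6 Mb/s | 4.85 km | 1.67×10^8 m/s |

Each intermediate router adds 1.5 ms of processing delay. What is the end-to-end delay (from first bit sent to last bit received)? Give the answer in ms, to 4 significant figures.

4.034 ms

Transmission delays (L/R per hop): 0.144928, 0.45045, 0.384615 ms; sum = 0.979993 ms.
Propagation delays (d/s per hop): 0.01245, 0.0123656, 0.0290419 ms; sum = 0.0538575 ms.
Processing at 2 router(s): 2 × 1.5 ms = 3 ms.
End-to-end = 4.034 ms.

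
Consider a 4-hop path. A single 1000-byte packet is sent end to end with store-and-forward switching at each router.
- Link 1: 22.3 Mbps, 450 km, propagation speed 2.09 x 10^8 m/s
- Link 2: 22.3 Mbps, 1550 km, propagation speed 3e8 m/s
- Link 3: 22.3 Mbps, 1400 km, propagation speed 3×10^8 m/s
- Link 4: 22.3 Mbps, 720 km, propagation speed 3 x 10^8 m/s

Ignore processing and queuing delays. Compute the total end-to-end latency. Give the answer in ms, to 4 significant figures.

15.82 ms

L = 1000 × 8 = 8000 bits.
Transmission delay per hop = L/R = 8000/22300000 = 0.358744 ms; 4 hops → 1.43498 ms.
Propagation delays (d/s per hop): 2.15311, 5.16667, 4.66667, 2.4 ms; sum = 14.3864 ms.
End-to-end = 15.82 ms.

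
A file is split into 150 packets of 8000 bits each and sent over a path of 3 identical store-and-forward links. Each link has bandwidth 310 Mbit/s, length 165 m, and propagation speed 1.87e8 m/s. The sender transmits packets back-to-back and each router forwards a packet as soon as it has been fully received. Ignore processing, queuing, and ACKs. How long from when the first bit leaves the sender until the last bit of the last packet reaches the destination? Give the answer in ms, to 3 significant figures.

3.93 ms

Per-hop transmission t_tx = L/R = 8000/310000000 = 0.0258065 ms.
Per-hop propagation t_prop = 165/187000000 = 0.000882353 ms.
Pipeline fill: first packet needs 3·t_tx to clear all hops; remaining 149 packets each add one t_tx.
Total = (3+150-1)·t_tx + 3·t_prop = 152·0.0258065 + 3·0.000882353 = 3.93 ms.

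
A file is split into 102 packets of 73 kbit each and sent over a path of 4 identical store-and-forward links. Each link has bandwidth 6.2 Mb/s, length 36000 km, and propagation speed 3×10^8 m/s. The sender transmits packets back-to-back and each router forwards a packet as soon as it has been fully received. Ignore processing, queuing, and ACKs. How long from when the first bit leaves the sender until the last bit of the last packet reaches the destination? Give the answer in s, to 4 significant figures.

1.716 s

Per-hop transmission t_tx = L/R = 73000/6200000 = 0.0117742 s.
Per-hop propagation t_prop = 36000000/300000000 = 0.12 s.
Pipeline fill: first packet needs 4·t_tx to clear all hops; remaining 101 packets each add one t_tx.
Total = (4+102-1)·t_tx + 4·t_prop = 105·0.0117742 + 4·0.12 = 1.716 s.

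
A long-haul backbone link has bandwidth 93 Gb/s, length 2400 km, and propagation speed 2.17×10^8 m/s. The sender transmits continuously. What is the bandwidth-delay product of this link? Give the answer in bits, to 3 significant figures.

1030000000 bits

Propagation delay = 2400000 / 217000000 = 0.0110599 s.
BDP = R × t_prop = 93000000000 × 0.0110599 = 1028570000 bits.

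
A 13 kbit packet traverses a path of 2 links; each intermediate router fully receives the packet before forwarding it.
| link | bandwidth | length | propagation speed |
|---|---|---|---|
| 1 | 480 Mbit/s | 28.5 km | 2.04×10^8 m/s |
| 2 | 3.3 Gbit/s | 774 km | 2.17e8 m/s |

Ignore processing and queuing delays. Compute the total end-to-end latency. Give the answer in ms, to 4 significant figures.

L = 13000 bits.
Transmission delays (L/R per hop): 0.0270833, 0.00393939 ms; sum = 0.0310227 ms.
Propagation delays (d/s per hop): 0.139706, 3.56682 ms; sum = 3.70653 ms.
End-to-end = 3.738 ms.

3.738 ms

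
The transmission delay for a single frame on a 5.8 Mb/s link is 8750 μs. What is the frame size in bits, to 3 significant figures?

L = R × t_tx = 5800000 b/s × 0.00875 s = 50750 bits.

50800 bits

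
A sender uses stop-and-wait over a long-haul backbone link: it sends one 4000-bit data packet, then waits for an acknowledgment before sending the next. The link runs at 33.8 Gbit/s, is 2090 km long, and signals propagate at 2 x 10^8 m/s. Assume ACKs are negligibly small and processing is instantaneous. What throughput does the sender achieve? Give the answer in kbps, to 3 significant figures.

191 kbps

t_tx = L/R = 4000/3.38e+10 = 1.18343e-07 s.
t_prop = 2090000/200000000 = 0.01045 s; RTT = 0.0209 s.
Cycle = t_tx + RTT = 0.0209001 s.
Throughput = L / cycle = 4000 / 0.0209001 = 191 kbps.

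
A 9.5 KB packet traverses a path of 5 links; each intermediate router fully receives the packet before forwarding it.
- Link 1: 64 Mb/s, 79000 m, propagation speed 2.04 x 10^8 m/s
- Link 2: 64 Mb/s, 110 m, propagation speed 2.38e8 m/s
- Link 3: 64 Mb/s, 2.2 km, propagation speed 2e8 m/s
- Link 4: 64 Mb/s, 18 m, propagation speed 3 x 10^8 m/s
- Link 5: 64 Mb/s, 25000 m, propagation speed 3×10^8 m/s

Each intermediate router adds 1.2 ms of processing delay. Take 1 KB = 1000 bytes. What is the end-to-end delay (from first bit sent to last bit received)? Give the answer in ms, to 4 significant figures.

11.22 ms

L = 76000 bits.
Transmission delay per hop = L/R = 76000/64000000 = 1.1875 ms; 5 hops → 5.9375 ms.
Propagation delays (d/s per hop): 0.387255, 0.000462185, 0.011, 6e-05, 0.0833333 ms; sum = 0.48211 ms.
Processing at 4 router(s): 4 × 1.2 ms = 4.8 ms.
End-to-end = 11.22 ms.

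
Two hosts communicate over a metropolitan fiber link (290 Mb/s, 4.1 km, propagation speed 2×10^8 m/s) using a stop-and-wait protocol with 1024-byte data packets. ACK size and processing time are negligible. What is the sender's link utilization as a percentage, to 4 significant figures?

40.79 %

t_tx = L/R = 8192/290000000 = 2.82483e-05 s.
t_prop = 4100/200000000 = 2.05e-05 s; RTT = 4.1e-05 s.
Cycle = t_tx + RTT = 6.92483e-05 s.
Utilization = t_tx / cycle = 2.82483e-05/6.92483e-05 = 40.79 %.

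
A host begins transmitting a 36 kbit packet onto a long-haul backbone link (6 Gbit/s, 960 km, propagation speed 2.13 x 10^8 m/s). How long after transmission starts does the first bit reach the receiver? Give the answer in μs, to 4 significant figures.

4507 μs

First bit experiences only propagation delay: d/s = 960000/213000000 = 4507 μs.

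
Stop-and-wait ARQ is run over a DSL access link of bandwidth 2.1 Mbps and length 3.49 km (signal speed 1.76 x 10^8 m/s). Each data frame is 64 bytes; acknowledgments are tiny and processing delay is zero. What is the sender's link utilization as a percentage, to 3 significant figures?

t_tx = L/R = 512/2100000 = 0.00024381 s.
t_prop = 3490/176000000 = 1.98295e-05 s; RTT = 3.96591e-05 s.
Cycle = t_tx + RTT = 0.000283469 s.
Utilization = t_tx / cycle = 0.00024381/0.000283469 = 86.0 %.

86.0 %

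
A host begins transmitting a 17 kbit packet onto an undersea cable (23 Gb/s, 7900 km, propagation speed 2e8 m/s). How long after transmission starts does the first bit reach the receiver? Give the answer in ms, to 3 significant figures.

First bit experiences only propagation delay: d/s = 7900000/200000000 = 39.5 ms.

39.5 ms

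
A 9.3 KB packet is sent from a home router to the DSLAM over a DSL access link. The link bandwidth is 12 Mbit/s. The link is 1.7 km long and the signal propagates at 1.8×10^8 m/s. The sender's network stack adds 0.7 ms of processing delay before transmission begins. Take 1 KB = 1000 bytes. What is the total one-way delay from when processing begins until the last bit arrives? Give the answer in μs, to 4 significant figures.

6909 μs

L = 74400 bits.
Transmission delay = L/R = 74400 / 12000000 = 6200 μs.
Propagation delay = d/s = 1700 m / 180000000 m/s = 9.44444 μs.
Plus processing delay 0.7 ms = 700 μs.
Total = 6909 μs.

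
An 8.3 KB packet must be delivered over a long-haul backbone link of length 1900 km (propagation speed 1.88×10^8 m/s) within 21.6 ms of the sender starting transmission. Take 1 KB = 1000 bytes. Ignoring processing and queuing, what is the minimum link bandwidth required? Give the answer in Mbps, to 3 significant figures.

L = 66400 bits.
Propagation delay = 1900000 / 188000000 = 10.1064 ms.
Transmission budget = 21.6 − 10.1064 = 11.4936 ms.
R ≥ L / t_tx = 66400 bits / 0.0114936 s = 5.78 Mbps.

5.78 Mbps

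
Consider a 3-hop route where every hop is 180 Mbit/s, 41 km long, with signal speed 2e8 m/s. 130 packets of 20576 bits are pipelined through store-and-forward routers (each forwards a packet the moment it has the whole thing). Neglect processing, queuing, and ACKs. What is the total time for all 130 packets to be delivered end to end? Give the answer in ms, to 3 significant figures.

15.7 ms

Per-hop transmission t_tx = L/R = 20576/180000000 = 0.114311 ms.
Per-hop propagation t_prop = 41000/200000000 = 0.205 ms.
Pipeline fill: first packet needs 3·t_tx to clear all hops; remaining 129 packets each add one t_tx.
Total = (3+130-1)·t_tx + 3·t_prop = 132·0.114311 + 3·0.205 = 15.7 ms.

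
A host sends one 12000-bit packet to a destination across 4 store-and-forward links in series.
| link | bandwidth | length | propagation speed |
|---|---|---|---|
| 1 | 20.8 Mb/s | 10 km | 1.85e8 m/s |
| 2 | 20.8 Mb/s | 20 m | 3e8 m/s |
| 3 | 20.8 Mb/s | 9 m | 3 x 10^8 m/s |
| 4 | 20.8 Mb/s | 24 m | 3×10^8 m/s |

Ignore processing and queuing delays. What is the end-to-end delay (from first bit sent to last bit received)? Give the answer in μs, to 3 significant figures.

Transmission delay per hop = L/R = 12000/20800000 = 576.923 μs; 4 hops → 2307.69 μs.
Propagation delays (d/s per hop): 54.0541, 0.0666667, 0.03, 0.08 μs; sum = 54.2307 μs.
End-to-end = 2360 μs.

2360 μs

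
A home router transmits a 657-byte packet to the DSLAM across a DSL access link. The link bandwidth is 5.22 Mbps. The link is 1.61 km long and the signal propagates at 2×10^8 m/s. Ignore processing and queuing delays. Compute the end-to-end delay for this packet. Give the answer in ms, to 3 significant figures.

L = 657 × 8 = 5256 bits.
Transmission delay = L/R = 5256 / 5220000 = 1.0069 ms.
Propagation delay = d/s = 1610 m / 200000000 m/s = 0.00805 ms.
Total = 1.01 ms.

1.01 ms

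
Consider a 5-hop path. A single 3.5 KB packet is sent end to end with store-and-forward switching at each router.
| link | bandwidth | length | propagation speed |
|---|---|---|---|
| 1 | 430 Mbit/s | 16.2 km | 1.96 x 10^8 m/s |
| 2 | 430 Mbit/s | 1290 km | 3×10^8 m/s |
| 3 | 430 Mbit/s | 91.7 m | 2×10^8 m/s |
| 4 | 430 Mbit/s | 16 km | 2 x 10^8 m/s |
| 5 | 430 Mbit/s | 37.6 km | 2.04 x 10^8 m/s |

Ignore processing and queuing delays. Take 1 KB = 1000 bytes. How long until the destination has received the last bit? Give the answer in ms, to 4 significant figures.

L = 28000 bits.
Transmission delay per hop = L/R = 28000/430000000 = 0.0651163 ms; 5 hops → 0.325581 ms.
Propagation delays (d/s per hop): 0.0826531, 4.3, 0.0004585, 0.08, 0.184314 ms; sum = 4.64743 ms.
End-to-end = 4.973 ms.

4.973 ms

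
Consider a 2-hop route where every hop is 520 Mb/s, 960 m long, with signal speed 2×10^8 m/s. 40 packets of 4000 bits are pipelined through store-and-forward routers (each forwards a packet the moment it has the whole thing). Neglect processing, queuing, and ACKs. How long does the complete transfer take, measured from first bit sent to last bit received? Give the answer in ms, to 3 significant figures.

Per-hop transmission t_tx = L/R = 4000/520000000 = 0.00769231 ms.
Per-hop propagation t_prop = 960/200000000 = 0.0048 ms.
Pipeline fill: first packet needs 2·t_tx to clear all hops; remaining 39 packets each add one t_tx.
Total = (2+40-1)·t_tx + 2·t_prop = 41·0.00769231 + 2·0.0048 = 0.325 ms.

0.325 ms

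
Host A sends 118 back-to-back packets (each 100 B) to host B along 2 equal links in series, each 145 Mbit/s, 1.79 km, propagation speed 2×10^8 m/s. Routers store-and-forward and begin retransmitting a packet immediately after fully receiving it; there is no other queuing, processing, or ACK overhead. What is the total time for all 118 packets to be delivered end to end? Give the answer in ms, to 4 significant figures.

Per-hop transmission t_tx = L/R = 800/145000000 = 0.00551724 ms.
Per-hop propagation t_prop = 1790/200000000 = 0.00895 ms.
Pipeline fill: first packet needs 2·t_tx to clear all hops; remaining 117 packets each add one t_tx.
Total = (2+118-1)·t_tx + 2·t_prop = 119·0.00551724 + 2·0.00895 = 0.6745 ms.

0.6745 ms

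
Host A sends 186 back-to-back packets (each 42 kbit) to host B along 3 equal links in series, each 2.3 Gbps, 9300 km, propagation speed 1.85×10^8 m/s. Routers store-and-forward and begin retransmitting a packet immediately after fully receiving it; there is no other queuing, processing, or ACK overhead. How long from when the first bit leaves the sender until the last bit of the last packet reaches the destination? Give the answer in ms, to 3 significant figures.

Per-hop transmission t_tx = L/R = 42000/2300000000 = 0.0182609 ms.
Per-hop propagation t_prop = 9300000/185000000 = 50.2703 ms.
Pipeline fill: first packet needs 3·t_tx to clear all hops; remaining 185 packets each add one t_tx.
Total = (3+186-1)·t_tx + 3·t_prop = 188·0.0182609 + 3·50.2703 = 154 ms.

154 ms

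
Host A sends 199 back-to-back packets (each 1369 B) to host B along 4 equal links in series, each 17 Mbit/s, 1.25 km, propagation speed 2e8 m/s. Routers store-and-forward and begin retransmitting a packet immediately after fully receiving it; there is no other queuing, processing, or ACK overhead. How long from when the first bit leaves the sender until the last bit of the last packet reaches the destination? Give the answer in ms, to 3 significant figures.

Per-hop transmission t_tx = L/R = 10952/17000000 = 0.644235 ms.
Per-hop propagation t_prop = 1250/200000000 = 0.00625 ms.
Pipeline fill: first packet needs 4·t_tx to clear all hops; remaining 198 packets each add one t_tx.
Total = (4+199-1)·t_tx + 4·t_prop = 202·0.644235 + 4·0.00625 = 130 ms.

130 ms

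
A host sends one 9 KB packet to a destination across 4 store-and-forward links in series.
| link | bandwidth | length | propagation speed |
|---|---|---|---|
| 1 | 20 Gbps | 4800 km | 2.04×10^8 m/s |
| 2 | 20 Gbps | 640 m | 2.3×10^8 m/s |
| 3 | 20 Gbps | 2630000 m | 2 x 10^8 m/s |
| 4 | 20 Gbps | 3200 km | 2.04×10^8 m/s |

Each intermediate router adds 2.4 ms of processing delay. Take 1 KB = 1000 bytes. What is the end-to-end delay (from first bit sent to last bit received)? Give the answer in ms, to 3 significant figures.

59.6 ms

L = 72000 bits.
Transmission delay per hop = L/R = 72000/20000000000 = 0.0036 ms; 4 hops → 0.0144 ms.
Propagation delays (d/s per hop): 23.5294, 0.00278261, 13.15, 15.6863 ms; sum = 52.3685 ms.
Processing at 3 router(s): 3 × 2.4 ms = 7.2 ms.
End-to-end = 59.6 ms.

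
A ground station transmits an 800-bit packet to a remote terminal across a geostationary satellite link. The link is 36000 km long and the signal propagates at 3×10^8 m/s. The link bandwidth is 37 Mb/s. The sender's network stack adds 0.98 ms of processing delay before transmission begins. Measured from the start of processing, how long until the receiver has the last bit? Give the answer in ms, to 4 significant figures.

121.0 ms

Transmission delay = L/R = 800 / 37000000 = 0.0216216 ms.
Propagation delay = d/s = 36000000 m / 300000000 m/s = 120 ms.
Plus processing delay 0.98 ms = 0.98 ms.
Total = 121.0 ms.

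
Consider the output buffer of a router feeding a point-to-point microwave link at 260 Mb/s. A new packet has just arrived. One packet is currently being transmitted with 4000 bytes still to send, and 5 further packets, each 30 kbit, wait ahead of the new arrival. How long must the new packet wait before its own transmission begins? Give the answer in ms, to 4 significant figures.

Each queued packet: L/R = 30000/260000000 = 0.115385 ms.
5 queued → 0.576923 ms.
Plus remaining 32000 bits of current packet: 0.123077 ms.
Queuing delay = 0.7000 ms.

0.7000 ms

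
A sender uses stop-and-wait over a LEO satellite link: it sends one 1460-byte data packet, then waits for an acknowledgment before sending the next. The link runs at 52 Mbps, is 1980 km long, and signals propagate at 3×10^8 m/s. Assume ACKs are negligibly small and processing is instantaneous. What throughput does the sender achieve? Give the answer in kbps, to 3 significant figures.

t_tx = L/R = 11680/52000000 = 0.000224615 s.
t_prop = 1980000/300000000 = 0.0066 s; RTT = 0.0132 s.
Cycle = t_tx + RTT = 0.0134246 s.
Throughput = L / cycle = 11680 / 0.0134246 = 870 kbps.

870 kbps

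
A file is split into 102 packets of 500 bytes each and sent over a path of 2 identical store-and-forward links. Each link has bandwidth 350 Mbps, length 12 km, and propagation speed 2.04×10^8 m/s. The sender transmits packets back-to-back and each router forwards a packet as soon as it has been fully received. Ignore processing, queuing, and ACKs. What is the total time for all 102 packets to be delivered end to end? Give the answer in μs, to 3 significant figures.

1290 μs

Per-hop transmission t_tx = L/R = 4000/350000000 = 11.4286 μs.
Per-hop propagation t_prop = 12000/204000000 = 58.8235 μs.
Pipeline fill: first packet needs 2·t_tx to clear all hops; remaining 101 packets each add one t_tx.
Total = (2+102-1)·t_tx + 2·t_prop = 103·11.4286 + 2·58.8235 = 1290 μs.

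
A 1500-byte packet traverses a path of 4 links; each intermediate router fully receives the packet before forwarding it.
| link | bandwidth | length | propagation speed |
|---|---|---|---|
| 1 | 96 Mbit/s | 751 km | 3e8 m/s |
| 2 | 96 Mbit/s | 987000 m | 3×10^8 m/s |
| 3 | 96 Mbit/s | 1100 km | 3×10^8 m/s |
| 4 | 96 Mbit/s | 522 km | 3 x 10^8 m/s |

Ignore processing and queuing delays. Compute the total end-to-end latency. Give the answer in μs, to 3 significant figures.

11700 μs

L = 1500 × 8 = 12000 bits.
Transmission delay per hop = L/R = 12000/96000000 = 125 μs; 4 hops → 500 μs.
Propagation delays (d/s per hop): 2503.33, 3290, 3666.67, 1740 μs; sum = 11200 μs.
End-to-end = 11700 μs.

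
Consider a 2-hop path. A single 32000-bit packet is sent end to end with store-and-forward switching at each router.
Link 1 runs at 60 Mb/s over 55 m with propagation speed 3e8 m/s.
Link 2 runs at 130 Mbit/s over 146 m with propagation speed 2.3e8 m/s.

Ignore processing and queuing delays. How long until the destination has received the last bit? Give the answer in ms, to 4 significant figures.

Transmission delays (L/R per hop): 0.533333, 0.246154 ms; sum = 0.779487 ms.
Propagation delays (d/s per hop): 0.000183333, 0.000634783 ms; sum = 0.000818116 ms.
End-to-end = 0.7803 ms.

0.7803 ms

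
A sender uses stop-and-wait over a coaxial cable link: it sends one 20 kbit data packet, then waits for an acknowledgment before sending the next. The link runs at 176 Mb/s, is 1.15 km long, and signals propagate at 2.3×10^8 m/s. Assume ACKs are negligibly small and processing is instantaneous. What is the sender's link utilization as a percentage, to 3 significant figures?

91.9 %

t_tx = L/R = 20000/176000000 = 0.000113636 s.
t_prop = 1150/2.3e+08 = 5e-06 s; RTT = 1e-05 s.
Cycle = t_tx + RTT = 0.000123636 s.
Utilization = t_tx / cycle = 0.000113636/0.000123636 = 91.9 %.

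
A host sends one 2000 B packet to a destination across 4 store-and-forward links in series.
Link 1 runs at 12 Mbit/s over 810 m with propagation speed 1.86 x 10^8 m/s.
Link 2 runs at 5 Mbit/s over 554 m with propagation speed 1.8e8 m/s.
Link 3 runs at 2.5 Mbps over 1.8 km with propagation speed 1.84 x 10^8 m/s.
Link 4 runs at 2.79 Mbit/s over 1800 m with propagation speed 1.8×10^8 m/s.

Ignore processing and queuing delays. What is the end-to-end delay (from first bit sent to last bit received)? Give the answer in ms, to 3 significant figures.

16.7 ms

L = 2000 × 8 = 16000 bits.
Transmission delays (L/R per hop): 1.33333, 3.2, 6.4, 5.73477 ms; sum = 16.6681 ms.
Propagation delays (d/s per hop): 0.00435484, 0.00307778, 0.00978261, 0.01 ms; sum = 0.0272152 ms.
End-to-end = 16.7 ms.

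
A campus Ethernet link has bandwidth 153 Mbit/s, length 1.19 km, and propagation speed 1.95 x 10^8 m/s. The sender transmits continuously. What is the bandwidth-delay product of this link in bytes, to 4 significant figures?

116.7 bytes

Propagation delay = 1190 / 195000000 = 6.10256e-06 s.
BDP = R × t_prop = 153000000 × 6.10256e-06 = 933.692 bits.
In bytes: 933.692/8 = 116.7 bytes.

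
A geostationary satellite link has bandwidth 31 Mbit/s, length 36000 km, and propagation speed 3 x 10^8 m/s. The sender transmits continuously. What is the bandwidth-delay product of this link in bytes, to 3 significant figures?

465000 bytes

Propagation delay = 36000000 / 300000000 = 0.12 s.
BDP = R × t_prop = 31000000 × 0.12 = 3720000 bits.
In bytes: 3720000/8 = 465000 bytes.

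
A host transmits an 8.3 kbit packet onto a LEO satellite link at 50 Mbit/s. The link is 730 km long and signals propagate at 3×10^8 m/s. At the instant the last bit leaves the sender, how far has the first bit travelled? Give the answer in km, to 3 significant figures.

49.8 km

t_tx = L/R = 8300/50000000 = 0.000166 s.
Distance = s × t_tx = 300000000 × 0.000166 = 49.8 km.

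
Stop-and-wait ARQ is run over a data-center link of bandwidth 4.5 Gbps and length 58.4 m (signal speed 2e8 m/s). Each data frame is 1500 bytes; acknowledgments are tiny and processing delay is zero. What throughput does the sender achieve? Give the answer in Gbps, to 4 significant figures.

3.692 Gbps

t_tx = L/R = 12000/4500000000 = 2.66667e-06 s.
t_prop = 58.4/200000000 = 2.92e-07 s; RTT = 5.84e-07 s.
Cycle = t_tx + RTT = 3.25067e-06 s.
Throughput = L / cycle = 12000 / 3.25067e-06 = 3.692 Gbps.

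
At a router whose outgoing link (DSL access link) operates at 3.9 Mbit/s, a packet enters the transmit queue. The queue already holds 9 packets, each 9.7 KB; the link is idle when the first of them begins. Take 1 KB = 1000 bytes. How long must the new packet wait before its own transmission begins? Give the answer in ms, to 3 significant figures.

Each queued packet: L/R = 77600/3900000 = 19.8974 ms.
9 queued → 179.077 ms.
Queuing delay = 179 ms.

179 ms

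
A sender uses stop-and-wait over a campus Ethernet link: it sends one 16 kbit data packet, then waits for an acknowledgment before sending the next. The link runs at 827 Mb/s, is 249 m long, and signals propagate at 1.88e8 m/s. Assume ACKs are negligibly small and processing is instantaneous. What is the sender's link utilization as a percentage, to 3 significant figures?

88.0 %

t_tx = L/R = 16000/827000000 = 1.9347e-05 s.
t_prop = 249/188000000 = 1.32447e-06 s; RTT = 2.64894e-06 s.
Cycle = t_tx + RTT = 2.1996e-05 s.
Utilization = t_tx / cycle = 1.9347e-05/2.1996e-05 = 88.0 %.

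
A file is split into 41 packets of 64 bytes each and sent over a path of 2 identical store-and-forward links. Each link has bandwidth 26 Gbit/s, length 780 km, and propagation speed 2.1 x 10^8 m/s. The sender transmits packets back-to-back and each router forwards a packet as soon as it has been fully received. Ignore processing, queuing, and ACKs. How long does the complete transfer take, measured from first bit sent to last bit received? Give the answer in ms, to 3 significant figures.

7.43 ms

Per-hop transmission t_tx = L/R = 512/26000000000 = 1.96923e-05 ms.
Per-hop propagation t_prop = 780000/210000000 = 3.71429 ms.
Pipeline fill: first packet needs 2·t_tx to clear all hops; remaining 40 packets each add one t_tx.
Total = (2+41-1)·t_tx + 2·t_prop = 42·1.96923e-05 + 2·3.71429 = 7.43 ms.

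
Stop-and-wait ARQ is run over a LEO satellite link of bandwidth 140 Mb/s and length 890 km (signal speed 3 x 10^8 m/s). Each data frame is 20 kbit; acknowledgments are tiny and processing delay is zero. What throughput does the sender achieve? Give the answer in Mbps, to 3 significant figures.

t_tx = L/R = 20000/140000000 = 0.000142857 s.
t_prop = 890000/300000000 = 0.00296667 s; RTT = 0.00593333 s.
Cycle = t_tx + RTT = 0.00607619 s.
Throughput = L / cycle = 20000 / 0.00607619 = 3.29 Mbps.

3.29 Mbps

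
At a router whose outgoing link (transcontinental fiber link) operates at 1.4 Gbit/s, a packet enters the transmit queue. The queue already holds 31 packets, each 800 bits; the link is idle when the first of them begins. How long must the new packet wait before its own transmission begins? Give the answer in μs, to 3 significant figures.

Each queued packet: L/R = 800/1400000000 = 0.571429 μs.
31 queued → 17.7143 μs.
Queuing delay = 17.7 μs.

17.7 μs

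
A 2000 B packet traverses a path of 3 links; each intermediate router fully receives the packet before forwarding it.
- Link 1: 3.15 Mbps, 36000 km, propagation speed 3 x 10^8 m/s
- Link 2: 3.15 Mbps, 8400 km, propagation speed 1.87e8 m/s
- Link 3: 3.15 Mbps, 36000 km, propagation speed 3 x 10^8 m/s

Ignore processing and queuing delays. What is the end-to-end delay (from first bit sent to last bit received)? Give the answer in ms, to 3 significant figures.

300 ms

L = 2000 × 8 = 16000 bits.
Transmission delay per hop = L/R = 16000/3150000 = 5.07937 ms; 3 hops → 15.2381 ms.
Propagation delays (d/s per hop): 120, 44.9198, 120 ms; sum = 284.92 ms.
End-to-end = 300 ms.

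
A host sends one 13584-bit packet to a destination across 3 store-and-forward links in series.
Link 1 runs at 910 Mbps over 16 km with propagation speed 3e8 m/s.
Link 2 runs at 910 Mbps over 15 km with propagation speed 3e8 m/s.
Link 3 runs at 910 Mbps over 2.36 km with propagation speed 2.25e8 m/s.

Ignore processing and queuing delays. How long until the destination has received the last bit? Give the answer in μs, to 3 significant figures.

Transmission delay per hop = L/R = 13584/910000000 = 14.9275 μs; 3 hops → 44.7824 μs.
Propagation delays (d/s per hop): 53.3333, 50, 10.4889 μs; sum = 113.822 μs.
End-to-end = 159 μs.

159 μs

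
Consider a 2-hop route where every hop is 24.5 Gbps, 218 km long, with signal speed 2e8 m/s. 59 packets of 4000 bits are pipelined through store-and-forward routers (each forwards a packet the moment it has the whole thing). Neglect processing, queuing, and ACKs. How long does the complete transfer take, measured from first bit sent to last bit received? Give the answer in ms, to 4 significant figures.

2.190 ms

Per-hop transmission t_tx = L/R = 4000/24500000000 = 0.000163265 ms.
Per-hop propagation t_prop = 218000/200000000 = 1.09 ms.
Pipeline fill: first packet needs 2·t_tx to clear all hops; remaining 58 packets each add one t_tx.
Total = (2+59-1)·t_tx + 2·t_prop = 60·0.000163265 + 2·1.09 = 2.190 ms.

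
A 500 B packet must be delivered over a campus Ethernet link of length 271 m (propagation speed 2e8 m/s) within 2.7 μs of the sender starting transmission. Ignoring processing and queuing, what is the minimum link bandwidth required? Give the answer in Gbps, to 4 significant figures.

L = 4000 bits.
Propagation delay = 271 / 200000000 = 1.355 μs.
Transmission budget = 2.7 − 1.355 = 1.345 μs.
R ≥ L / t_tx = 4000 bits / 1.345e-06 s = 2.974 Gbps.

2.974 Gbps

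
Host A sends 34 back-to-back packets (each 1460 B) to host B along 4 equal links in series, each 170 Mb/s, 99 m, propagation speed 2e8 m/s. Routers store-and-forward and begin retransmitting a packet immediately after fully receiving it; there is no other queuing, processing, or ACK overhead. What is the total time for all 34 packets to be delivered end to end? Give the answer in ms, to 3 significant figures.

Per-hop transmission t_tx = L/R = 11680/170000000 = 0.0687059 ms.
Per-hop propagation t_prop = 99/200000000 = 0.000495 ms.
Pipeline fill: first packet needs 4·t_tx to clear all hops; remaining 33 packets each add one t_tx.
Total = (4+34-1)·t_tx + 4·t_prop = 37·0.0687059 + 4·0.000495 = 2.54 ms.

2.54 ms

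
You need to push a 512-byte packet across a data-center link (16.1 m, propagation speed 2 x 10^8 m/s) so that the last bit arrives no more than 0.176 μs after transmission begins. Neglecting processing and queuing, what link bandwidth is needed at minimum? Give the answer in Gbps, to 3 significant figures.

42.9 Gbps

L = 4096 bits.
Propagation delay = 16.1 / 200000000 = 0.0805 μs.
Transmission budget = 0.176 − 0.0805 = 0.0955 μs.
R ≥ L / t_tx = 4096 bits / 9.55e-08 s = 42.9 Gbps.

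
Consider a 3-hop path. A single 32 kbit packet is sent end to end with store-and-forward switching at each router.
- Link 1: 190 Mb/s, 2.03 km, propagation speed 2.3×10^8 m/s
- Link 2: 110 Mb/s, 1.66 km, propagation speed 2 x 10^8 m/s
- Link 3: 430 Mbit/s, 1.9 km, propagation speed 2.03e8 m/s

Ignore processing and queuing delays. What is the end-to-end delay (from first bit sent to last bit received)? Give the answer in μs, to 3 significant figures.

560 μs

L = 32000 bits.
Transmission delays (L/R per hop): 168.421, 290.909, 74.4186 μs; sum = 533.749 μs.
Propagation delays (d/s per hop): 8.82609, 8.3, 9.35961 μs; sum = 26.4857 μs.
End-to-end = 560 μs.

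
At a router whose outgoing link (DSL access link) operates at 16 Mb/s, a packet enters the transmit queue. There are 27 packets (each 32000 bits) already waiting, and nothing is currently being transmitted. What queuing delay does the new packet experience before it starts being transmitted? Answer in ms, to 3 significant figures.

Each queued packet: L/R = 32000/16000000 = 2 ms.
27 queued → 54 ms.
Queuing delay = 54.0 ms.

54.0 ms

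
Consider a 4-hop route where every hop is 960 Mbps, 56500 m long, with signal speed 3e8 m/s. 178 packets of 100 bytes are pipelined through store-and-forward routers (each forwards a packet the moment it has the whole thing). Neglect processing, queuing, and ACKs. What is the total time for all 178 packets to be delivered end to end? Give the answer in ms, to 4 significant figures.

0.9042 ms

Per-hop transmission t_tx = L/R = 800/960000000 = 0.000833333 ms.
Per-hop propagation t_prop = 56500/300000000 = 0.188333 ms.
Pipeline fill: first packet needs 4·t_tx to clear all hops; remaining 177 packets each add one t_tx.
Total = (4+178-1)·t_tx + 4·t_prop = 181·0.000833333 + 4·0.188333 = 0.9042 ms.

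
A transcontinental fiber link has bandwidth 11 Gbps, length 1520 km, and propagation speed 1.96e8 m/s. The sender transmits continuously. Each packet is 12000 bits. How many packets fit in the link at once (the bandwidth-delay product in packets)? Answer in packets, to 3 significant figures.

7110 packets

Propagation delay = 1520000 / 196000000 = 0.0077551 s.
BDP = R × t_prop = 11000000000 × 0.0077551 = 85306100 bits.
In packets of 12000 bits: 7110 packets.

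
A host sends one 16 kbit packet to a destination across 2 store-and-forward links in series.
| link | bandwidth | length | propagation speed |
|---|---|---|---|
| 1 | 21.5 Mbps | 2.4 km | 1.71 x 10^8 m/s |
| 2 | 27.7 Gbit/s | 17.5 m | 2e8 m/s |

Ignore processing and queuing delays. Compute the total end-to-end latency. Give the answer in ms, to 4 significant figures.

0.7589 ms

L = 16000 bits.
Transmission delays (L/R per hop): 0.744186, 0.000577617 ms; sum = 0.744764 ms.
Propagation delays (d/s per hop): 0.0140351, 8.75e-05 ms; sum = 0.0141226 ms.
End-to-end = 0.7589 ms.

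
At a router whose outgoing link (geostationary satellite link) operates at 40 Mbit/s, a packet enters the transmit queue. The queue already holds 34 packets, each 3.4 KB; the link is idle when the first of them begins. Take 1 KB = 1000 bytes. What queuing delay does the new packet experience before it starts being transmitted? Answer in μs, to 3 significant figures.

23100 μs

Each queued packet: L/R = 27200/40000000 = 680 μs.
34 queued → 23120 μs.
Queuing delay = 23100 μs.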